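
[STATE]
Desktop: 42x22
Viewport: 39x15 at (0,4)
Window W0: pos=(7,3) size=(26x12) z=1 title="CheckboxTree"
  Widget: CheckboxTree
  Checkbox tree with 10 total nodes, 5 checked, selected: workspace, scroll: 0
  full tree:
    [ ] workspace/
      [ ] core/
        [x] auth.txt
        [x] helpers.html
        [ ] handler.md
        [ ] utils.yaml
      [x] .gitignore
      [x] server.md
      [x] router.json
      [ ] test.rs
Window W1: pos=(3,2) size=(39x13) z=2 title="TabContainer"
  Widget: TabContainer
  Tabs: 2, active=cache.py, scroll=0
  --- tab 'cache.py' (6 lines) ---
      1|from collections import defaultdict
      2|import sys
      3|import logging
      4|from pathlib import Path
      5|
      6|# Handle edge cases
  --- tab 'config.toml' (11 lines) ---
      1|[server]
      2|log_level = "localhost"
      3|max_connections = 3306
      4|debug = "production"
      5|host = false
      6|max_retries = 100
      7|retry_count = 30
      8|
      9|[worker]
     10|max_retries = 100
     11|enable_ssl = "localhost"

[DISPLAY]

   ┠───────────────────────────────────
   ┃[cache.py]│ config.toml            
   ┃───────────────────────────────────
   ┃from collections import defaultdict
   ┃import sys                         
   ┃import logging                     
   ┃from pathlib import Path           
   ┃                                   
   ┃# Handle edge cases                
   ┃                                   
   ┗━━━━━━━━━━━━━━━━━━━━━━━━━━━━━━━━━━━
                                       
                                       
                                       
                                       


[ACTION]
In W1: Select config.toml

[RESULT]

   ┠───────────────────────────────────
   ┃ cache.py │[config.toml]           
   ┃───────────────────────────────────
   ┃[server]                           
   ┃log_level = "localhost"            
   ┃max_connections = 3306             
   ┃debug = "production"               
   ┃host = false                       
   ┃max_retries = 100                  
   ┃retry_count = 30                   
   ┗━━━━━━━━━━━━━━━━━━━━━━━━━━━━━━━━━━━
                                       
                                       
                                       
                                       


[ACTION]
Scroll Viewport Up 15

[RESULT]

                                       
                                       
   ┏━━━━━━━━━━━━━━━━━━━━━━━━━━━━━━━━━━━
   ┃ TabContainer                      
   ┠───────────────────────────────────
   ┃ cache.py │[config.toml]           
   ┃───────────────────────────────────
   ┃[server]                           
   ┃log_level = "localhost"            
   ┃max_connections = 3306             
   ┃debug = "production"               
   ┃host = false                       
   ┃max_retries = 100                  
   ┃retry_count = 30                   
   ┗━━━━━━━━━━━━━━━━━━━━━━━━━━━━━━━━━━━


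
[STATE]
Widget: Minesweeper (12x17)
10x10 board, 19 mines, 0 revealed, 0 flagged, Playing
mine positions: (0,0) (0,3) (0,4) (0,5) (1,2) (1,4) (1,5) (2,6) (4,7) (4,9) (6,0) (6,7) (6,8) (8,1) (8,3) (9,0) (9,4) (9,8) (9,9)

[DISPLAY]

■■■■■■■■■■  
■■■■■■■■■■  
■■■■■■■■■■  
■■■■■■■■■■  
■■■■■■■■■■  
■■■■■■■■■■  
■■■■■■■■■■  
■■■■■■■■■■  
■■■■■■■■■■  
■■■■■■■■■■  
            
            
            
            
            
            
            


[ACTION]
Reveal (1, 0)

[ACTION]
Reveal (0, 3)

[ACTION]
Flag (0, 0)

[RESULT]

✹■■✹✹✹■■■■  
1■✹■✹✹■■■■  
■■■■■■✹■■■  
■■■■■■■■■■  
■■■■■■■✹■✹  
■■■■■■■■■■  
✹■■■■■■✹✹■  
■■■■■■■■■■  
■✹■✹■■■■■■  
✹■■■✹■■■✹✹  
            
            
            
            
            
            
            


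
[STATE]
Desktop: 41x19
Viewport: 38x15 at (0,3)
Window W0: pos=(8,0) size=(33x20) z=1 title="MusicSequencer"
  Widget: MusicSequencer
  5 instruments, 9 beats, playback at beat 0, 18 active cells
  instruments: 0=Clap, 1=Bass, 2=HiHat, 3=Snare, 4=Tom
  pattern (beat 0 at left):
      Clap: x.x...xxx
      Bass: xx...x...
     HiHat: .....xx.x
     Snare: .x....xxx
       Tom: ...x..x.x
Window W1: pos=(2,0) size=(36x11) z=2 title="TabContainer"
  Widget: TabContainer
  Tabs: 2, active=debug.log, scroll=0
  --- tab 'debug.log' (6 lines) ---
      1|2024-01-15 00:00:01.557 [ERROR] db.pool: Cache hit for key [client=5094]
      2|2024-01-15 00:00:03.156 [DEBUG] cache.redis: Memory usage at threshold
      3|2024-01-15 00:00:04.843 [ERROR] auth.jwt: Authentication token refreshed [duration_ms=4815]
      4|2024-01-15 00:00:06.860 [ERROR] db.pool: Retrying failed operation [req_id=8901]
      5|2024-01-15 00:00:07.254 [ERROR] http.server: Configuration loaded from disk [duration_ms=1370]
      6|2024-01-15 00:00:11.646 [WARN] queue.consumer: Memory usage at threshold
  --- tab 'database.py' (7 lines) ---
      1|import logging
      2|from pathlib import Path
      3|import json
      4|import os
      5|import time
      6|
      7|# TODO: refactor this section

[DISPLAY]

  ┃[debug.log]│ database.py          ┃
  ┃──────────────────────────────────┃
  ┃2024-01-15 00:00:01.557 [ERROR] db┃
  ┃2024-01-15 00:00:03.156 [DEBUG] ca┃
  ┃2024-01-15 00:00:04.843 [ERROR] au┃
  ┃2024-01-15 00:00:06.860 [ERROR] db┃
  ┃2024-01-15 00:00:07.254 [ERROR] ht┃
  ┗━━━━━━━━━━━━━━━━━━━━━━━━━━━━━━━━━━┛
        ┃                             
        ┃                             
        ┃                             
        ┃                             
        ┃                             
        ┃                             
        ┃                             


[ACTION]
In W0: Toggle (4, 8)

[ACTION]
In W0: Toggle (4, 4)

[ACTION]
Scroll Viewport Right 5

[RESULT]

[debug.log]│ database.py          ┃  ┃
──────────────────────────────────┃  ┃
2024-01-15 00:00:01.557 [ERROR] db┃  ┃
2024-01-15 00:00:03.156 [DEBUG] ca┃  ┃
2024-01-15 00:00:04.843 [ERROR] au┃  ┃
2024-01-15 00:00:06.860 [ERROR] db┃  ┃
2024-01-15 00:00:07.254 [ERROR] ht┃  ┃
━━━━━━━━━━━━━━━━━━━━━━━━━━━━━━━━━━┛  ┃
     ┃                               ┃
     ┃                               ┃
     ┃                               ┃
     ┃                               ┃
     ┃                               ┃
     ┃                               ┃
     ┃                               ┃


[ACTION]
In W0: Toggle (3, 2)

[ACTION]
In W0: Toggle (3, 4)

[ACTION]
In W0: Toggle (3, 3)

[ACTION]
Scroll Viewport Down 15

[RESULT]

──────────────────────────────────┃  ┃
2024-01-15 00:00:01.557 [ERROR] db┃  ┃
2024-01-15 00:00:03.156 [DEBUG] ca┃  ┃
2024-01-15 00:00:04.843 [ERROR] au┃  ┃
2024-01-15 00:00:06.860 [ERROR] db┃  ┃
2024-01-15 00:00:07.254 [ERROR] ht┃  ┃
━━━━━━━━━━━━━━━━━━━━━━━━━━━━━━━━━━┛  ┃
     ┃                               ┃
     ┃                               ┃
     ┃                               ┃
     ┃                               ┃
     ┃                               ┃
     ┃                               ┃
     ┃                               ┃
     ┃                               ┃


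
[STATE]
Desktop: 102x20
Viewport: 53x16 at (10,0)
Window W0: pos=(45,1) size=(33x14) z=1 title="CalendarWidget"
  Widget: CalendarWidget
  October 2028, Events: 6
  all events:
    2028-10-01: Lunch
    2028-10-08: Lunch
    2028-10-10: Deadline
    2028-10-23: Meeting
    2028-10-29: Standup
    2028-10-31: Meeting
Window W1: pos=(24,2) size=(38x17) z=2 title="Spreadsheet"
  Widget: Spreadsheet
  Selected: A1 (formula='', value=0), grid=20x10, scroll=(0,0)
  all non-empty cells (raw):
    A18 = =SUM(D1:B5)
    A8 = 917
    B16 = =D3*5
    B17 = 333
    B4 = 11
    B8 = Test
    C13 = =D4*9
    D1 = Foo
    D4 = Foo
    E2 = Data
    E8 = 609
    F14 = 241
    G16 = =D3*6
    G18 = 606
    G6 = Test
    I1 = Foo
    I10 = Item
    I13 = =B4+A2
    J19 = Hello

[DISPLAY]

                                                     
                                   ┏━━━━━━━━━━━━━━━━━
              ┏━━━━━━━━━━━━━━━━━━━━━━━━━━━━━━━━━━━━┓ 
              ┃ Spreadsheet                        ┃─
              ┠────────────────────────────────────┨r
              ┃A1:                                 ┃a
              ┃       A       B       C       D    ┃ 
              ┃------------------------------------┃7
              ┃  1      [0]       0       0Foo     ┃1
              ┃  2        0       0       0       0┃1
              ┃  3        0       0       0       0┃2
              ┃  4        0      11       0Foo     ┃ 
              ┃  5        0       0       0       0┃ 
              ┃  6        0       0       0       0┃ 
              ┃  7        0       0       0       0┃━
              ┃  8      917Test           0       0┃ 


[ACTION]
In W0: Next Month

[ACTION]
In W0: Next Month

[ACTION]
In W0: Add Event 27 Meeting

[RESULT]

                                                     
                                   ┏━━━━━━━━━━━━━━━━━
              ┏━━━━━━━━━━━━━━━━━━━━━━━━━━━━━━━━━━━━┓ 
              ┃ Spreadsheet                        ┃─
              ┠────────────────────────────────────┨r
              ┃A1:                                 ┃a
              ┃       A       B       C       D    ┃2
              ┃------------------------------------┃9
              ┃  1      [0]       0       0Foo     ┃6
              ┃  2        0       0       0       0┃3
              ┃  3        0       0       0       0┃3
              ┃  4        0      11       0Foo     ┃ 
              ┃  5        0       0       0       0┃ 
              ┃  6        0       0       0       0┃ 
              ┃  7        0       0       0       0┃━
              ┃  8      917Test           0       0┃ 


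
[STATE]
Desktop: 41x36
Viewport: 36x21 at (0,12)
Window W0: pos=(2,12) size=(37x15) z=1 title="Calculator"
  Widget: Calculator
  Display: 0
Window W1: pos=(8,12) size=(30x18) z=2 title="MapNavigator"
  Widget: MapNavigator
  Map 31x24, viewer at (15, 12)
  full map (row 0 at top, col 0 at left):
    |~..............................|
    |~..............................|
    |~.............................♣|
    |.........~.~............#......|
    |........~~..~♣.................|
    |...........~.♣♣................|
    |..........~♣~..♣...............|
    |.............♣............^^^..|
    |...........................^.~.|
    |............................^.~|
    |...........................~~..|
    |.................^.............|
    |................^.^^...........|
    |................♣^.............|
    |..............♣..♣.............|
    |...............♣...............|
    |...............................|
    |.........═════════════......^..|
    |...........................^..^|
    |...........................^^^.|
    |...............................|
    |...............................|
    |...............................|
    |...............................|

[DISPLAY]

  ┏━━━━━┏━━━━━━━━━━━━━━━━━━━━━━━━━━━
  ┃ Calc┃ MapNavigator              
  ┠─────┠───────────────────────────
  ┃     ┃..........~.♣♣.............
  ┃┌───┬┃.........~♣~..♣............
  ┃│ 7 │┃............♣............^^
  ┃├───┼┃..........................^
  ┃│ 4 │┃...........................
  ┃├───┼┃..........................~
  ┃│ 1 │┃................^..........
  ┃├───┼┃..............@^.^^........
  ┃│ 0 │┃...............♣^..........
  ┃├───┼┃.............♣..♣..........
  ┃│ C │┃..............♣............
  ┗━━━━━┃...........................
        ┃........═════════════......
        ┃..........................^
        ┗━━━━━━━━━━━━━━━━━━━━━━━━━━━
                                    
                                    
                                    


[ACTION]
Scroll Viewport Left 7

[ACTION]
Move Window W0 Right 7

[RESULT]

    ┏━━━┏━━━━━━━━━━━━━━━━━━━━━━━━━━━
    ┃ Ca┃ MapNavigator              
    ┠───┠───────────────────────────
    ┃   ┃..........~.♣♣.............
    ┃┌──┃.........~♣~..♣............
    ┃│ 7┃............♣............^^
    ┃├──┃..........................^
    ┃│ 4┃...........................
    ┃├──┃..........................~
    ┃│ 1┃................^..........
    ┃├──┃..............@^.^^........
    ┃│ 0┃...............♣^..........
    ┃├──┃.............♣..♣..........
    ┃│ C┃..............♣............
    ┗━━━┃...........................
        ┃........═════════════......
        ┃..........................^
        ┗━━━━━━━━━━━━━━━━━━━━━━━━━━━
                                    
                                    
                                    


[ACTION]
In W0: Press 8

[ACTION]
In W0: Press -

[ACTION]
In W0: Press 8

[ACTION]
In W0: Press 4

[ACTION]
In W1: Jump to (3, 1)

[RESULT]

    ┏━━━┏━━━━━━━━━━━━━━━━━━━━━━━━━━━
    ┃ Ca┃ MapNavigator              
    ┠───┠───────────────────────────
    ┃   ┃                           
    ┃┌──┃                           
    ┃│ 7┃                           
    ┃├──┃                           
    ┃│ 4┃                           
    ┃├──┃                           
    ┃│ 1┃           ~...............
    ┃├──┃           ~..@............
    ┃│ 0┃           ~...............
    ┃├──┃           .........~.~....
    ┃│ C┃           ........~~..~♣..
    ┗━━━┃           ...........~.♣♣.
        ┃           ..........~♣~..♣
        ┃           .............♣..
        ┗━━━━━━━━━━━━━━━━━━━━━━━━━━━
                                    
                                    
                                    


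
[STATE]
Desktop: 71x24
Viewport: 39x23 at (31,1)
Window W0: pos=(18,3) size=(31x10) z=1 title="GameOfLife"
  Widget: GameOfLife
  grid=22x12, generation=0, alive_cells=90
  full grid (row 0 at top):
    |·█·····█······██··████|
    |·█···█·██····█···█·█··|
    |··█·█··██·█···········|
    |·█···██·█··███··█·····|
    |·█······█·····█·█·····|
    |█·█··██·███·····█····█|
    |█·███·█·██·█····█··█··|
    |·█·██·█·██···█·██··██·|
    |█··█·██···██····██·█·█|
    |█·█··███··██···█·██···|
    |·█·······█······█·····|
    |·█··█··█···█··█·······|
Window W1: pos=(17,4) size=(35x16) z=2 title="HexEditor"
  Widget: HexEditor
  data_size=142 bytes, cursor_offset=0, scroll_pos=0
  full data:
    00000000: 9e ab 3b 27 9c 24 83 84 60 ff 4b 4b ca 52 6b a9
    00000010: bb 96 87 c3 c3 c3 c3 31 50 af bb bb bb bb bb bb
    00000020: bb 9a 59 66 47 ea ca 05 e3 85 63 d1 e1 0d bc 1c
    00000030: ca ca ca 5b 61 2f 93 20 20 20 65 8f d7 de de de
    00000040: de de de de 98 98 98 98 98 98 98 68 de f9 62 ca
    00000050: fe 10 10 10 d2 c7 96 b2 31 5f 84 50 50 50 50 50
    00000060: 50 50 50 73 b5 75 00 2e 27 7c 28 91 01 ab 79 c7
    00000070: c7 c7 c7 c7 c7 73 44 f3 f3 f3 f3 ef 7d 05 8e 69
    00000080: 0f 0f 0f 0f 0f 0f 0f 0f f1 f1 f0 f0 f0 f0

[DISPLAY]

                                       
                                       
━━━━━━━━━━━━━━━━━┓                     
━━━━━━━━━━━━━━━━━━━━┓                  
                    ┃                  
────────────────────┨                  
ab 3b 27 9c 24 83 84┃                  
96 87 c3 c3 c3 c3 31┃                  
9a 59 66 47 ea ca 05┃                  
ca ca 5b 61 2f 93 20┃                  
de de de 98 98 98 98┃                  
10 10 10 d2 c7 96 b2┃                  
50 50 73 b5 75 00 2e┃                  
c7 c7 c7 c7 73 44 f3┃                  
0f 0f 0f 0f 0f 0f 0f┃                  
                    ┃                  
                    ┃                  
                    ┃                  
━━━━━━━━━━━━━━━━━━━━┛                  
                                       
                                       
                                       
                                       


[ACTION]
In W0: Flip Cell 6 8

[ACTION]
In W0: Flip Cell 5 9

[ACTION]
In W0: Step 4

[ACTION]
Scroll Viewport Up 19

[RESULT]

                                       
                                       
                                       
━━━━━━━━━━━━━━━━━┓                     
━━━━━━━━━━━━━━━━━━━━┓                  
                    ┃                  
────────────────────┨                  
ab 3b 27 9c 24 83 84┃                  
96 87 c3 c3 c3 c3 31┃                  
9a 59 66 47 ea ca 05┃                  
ca ca 5b 61 2f 93 20┃                  
de de de 98 98 98 98┃                  
10 10 10 d2 c7 96 b2┃                  
50 50 73 b5 75 00 2e┃                  
c7 c7 c7 c7 73 44 f3┃                  
0f 0f 0f 0f 0f 0f 0f┃                  
                    ┃                  
                    ┃                  
                    ┃                  
━━━━━━━━━━━━━━━━━━━━┛                  
                                       
                                       
                                       


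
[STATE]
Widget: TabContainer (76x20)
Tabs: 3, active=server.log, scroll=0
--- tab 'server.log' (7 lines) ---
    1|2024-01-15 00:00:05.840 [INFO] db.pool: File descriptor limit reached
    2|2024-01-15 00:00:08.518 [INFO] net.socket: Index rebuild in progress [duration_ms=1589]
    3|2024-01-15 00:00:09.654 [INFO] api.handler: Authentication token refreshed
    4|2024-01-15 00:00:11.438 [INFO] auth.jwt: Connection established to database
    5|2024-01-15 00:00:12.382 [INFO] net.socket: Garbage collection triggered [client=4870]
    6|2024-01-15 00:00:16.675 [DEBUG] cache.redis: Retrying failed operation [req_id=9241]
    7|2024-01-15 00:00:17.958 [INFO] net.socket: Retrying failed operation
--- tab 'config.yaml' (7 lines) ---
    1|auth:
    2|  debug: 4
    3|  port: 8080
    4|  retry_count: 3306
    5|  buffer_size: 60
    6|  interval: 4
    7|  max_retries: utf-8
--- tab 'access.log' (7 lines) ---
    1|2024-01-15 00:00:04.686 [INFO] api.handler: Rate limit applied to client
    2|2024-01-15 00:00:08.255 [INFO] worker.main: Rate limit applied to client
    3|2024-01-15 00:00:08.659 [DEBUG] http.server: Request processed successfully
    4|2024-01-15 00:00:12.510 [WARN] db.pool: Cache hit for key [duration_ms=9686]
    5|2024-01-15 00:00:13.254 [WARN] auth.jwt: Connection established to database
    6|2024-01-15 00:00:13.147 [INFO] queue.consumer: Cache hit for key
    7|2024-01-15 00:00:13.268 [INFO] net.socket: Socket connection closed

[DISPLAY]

[server.log]│ config.yaml │ access.log                                      
────────────────────────────────────────────────────────────────────────────
2024-01-15 00:00:05.840 [INFO] db.pool: File descriptor limit reached       
2024-01-15 00:00:08.518 [INFO] net.socket: Index rebuild in progress [durati
2024-01-15 00:00:09.654 [INFO] api.handler: Authentication token refreshed  
2024-01-15 00:00:11.438 [INFO] auth.jwt: Connection established to database 
2024-01-15 00:00:12.382 [INFO] net.socket: Garbage collection triggered [cli
2024-01-15 00:00:16.675 [DEBUG] cache.redis: Retrying failed operation [req_
2024-01-15 00:00:17.958 [INFO] net.socket: Retrying failed operation        
                                                                            
                                                                            
                                                                            
                                                                            
                                                                            
                                                                            
                                                                            
                                                                            
                                                                            
                                                                            
                                                                            


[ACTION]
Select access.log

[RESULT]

 server.log │ config.yaml │[access.log]                                     
────────────────────────────────────────────────────────────────────────────
2024-01-15 00:00:04.686 [INFO] api.handler: Rate limit applied to client    
2024-01-15 00:00:08.255 [INFO] worker.main: Rate limit applied to client    
2024-01-15 00:00:08.659 [DEBUG] http.server: Request processed successfully 
2024-01-15 00:00:12.510 [WARN] db.pool: Cache hit for key [duration_ms=9686]
2024-01-15 00:00:13.254 [WARN] auth.jwt: Connection established to database 
2024-01-15 00:00:13.147 [INFO] queue.consumer: Cache hit for key            
2024-01-15 00:00:13.268 [INFO] net.socket: Socket connection closed         
                                                                            
                                                                            
                                                                            
                                                                            
                                                                            
                                                                            
                                                                            
                                                                            
                                                                            
                                                                            
                                                                            


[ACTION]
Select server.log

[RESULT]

[server.log]│ config.yaml │ access.log                                      
────────────────────────────────────────────────────────────────────────────
2024-01-15 00:00:05.840 [INFO] db.pool: File descriptor limit reached       
2024-01-15 00:00:08.518 [INFO] net.socket: Index rebuild in progress [durati
2024-01-15 00:00:09.654 [INFO] api.handler: Authentication token refreshed  
2024-01-15 00:00:11.438 [INFO] auth.jwt: Connection established to database 
2024-01-15 00:00:12.382 [INFO] net.socket: Garbage collection triggered [cli
2024-01-15 00:00:16.675 [DEBUG] cache.redis: Retrying failed operation [req_
2024-01-15 00:00:17.958 [INFO] net.socket: Retrying failed operation        
                                                                            
                                                                            
                                                                            
                                                                            
                                                                            
                                                                            
                                                                            
                                                                            
                                                                            
                                                                            
                                                                            


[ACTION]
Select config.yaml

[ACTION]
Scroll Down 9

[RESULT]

 server.log │[config.yaml]│ access.log                                      
────────────────────────────────────────────────────────────────────────────
  max_retries: utf-8                                                        
                                                                            
                                                                            
                                                                            
                                                                            
                                                                            
                                                                            
                                                                            
                                                                            
                                                                            
                                                                            
                                                                            
                                                                            
                                                                            
                                                                            
                                                                            
                                                                            
                                                                            


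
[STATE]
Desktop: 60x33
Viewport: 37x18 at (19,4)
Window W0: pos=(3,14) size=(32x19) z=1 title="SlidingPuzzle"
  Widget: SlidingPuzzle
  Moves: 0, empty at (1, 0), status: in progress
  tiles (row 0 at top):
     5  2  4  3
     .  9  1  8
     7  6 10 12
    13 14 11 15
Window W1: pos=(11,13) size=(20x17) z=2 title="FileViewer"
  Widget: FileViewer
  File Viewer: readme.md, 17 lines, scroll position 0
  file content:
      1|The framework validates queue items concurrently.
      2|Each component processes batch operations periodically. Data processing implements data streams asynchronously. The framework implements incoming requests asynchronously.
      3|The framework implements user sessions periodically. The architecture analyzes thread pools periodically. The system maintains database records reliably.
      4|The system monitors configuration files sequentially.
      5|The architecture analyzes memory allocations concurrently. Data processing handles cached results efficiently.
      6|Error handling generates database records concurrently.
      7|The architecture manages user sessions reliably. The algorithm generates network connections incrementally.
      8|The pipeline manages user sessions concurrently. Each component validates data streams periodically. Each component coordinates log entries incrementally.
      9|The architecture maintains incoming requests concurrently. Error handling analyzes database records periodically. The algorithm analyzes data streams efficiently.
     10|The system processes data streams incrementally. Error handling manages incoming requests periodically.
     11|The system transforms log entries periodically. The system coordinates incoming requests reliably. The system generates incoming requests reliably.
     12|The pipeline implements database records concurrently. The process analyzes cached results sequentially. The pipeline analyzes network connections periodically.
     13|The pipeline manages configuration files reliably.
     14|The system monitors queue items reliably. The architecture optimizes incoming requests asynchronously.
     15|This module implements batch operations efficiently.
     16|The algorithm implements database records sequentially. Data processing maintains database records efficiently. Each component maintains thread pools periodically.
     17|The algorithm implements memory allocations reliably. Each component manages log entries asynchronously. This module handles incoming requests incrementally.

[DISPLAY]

                                     
                                     
                                     
                                     
                                     
                                     
                                     
                                     
                                     
━━━━━━━━━━━┓                         
ewer       ┃━━━┓                     
───────────┨   ┃                     
mework val▲┃───┨                     
mponent pr█┃   ┃                     
mework imp░┃   ┃                     
tem monito░┃   ┃                     
hitecture ░┃   ┃                     
andling ge░┃   ┃                     


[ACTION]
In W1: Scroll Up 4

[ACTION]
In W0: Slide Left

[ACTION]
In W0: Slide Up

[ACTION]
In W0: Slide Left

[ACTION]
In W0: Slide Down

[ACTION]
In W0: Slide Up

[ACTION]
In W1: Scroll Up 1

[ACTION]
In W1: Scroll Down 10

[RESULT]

                                     
                                     
                                     
                                     
                                     
                                     
                                     
                                     
                                     
━━━━━━━━━━━┓                         
ewer       ┃━━━┓                     
───────────┨   ┃                     
hitecture ▲┃───┨                     
andling ge░┃   ┃                     
hitecture ░┃   ┃                     
eline mana░┃   ┃                     
hitecture ░┃   ┃                     
tem proces░┃   ┃                     


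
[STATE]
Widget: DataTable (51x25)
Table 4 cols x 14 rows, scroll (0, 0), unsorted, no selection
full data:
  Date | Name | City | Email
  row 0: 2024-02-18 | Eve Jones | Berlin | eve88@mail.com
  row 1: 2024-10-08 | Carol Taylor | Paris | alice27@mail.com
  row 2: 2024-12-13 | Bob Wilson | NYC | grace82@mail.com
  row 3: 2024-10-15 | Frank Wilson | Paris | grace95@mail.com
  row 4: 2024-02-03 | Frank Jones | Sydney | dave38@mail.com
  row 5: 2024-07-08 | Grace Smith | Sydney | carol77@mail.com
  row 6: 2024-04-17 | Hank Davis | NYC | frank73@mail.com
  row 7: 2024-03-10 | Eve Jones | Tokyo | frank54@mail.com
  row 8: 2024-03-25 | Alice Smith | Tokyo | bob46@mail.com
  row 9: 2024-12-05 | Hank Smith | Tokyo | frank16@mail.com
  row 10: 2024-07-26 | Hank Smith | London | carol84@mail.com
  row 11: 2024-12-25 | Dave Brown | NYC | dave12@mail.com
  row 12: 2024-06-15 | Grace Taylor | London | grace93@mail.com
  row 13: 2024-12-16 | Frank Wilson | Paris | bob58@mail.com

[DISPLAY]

Date      │Name        │City  │Email               
──────────┼────────────┼──────┼────────────────    
2024-02-18│Eve Jones   │Berlin│eve88@mail.com      
2024-10-08│Carol Taylor│Paris │alice27@mail.com    
2024-12-13│Bob Wilson  │NYC   │grace82@mail.com    
2024-10-15│Frank Wilson│Paris │grace95@mail.com    
2024-02-03│Frank Jones │Sydney│dave38@mail.com     
2024-07-08│Grace Smith │Sydney│carol77@mail.com    
2024-04-17│Hank Davis  │NYC   │frank73@mail.com    
2024-03-10│Eve Jones   │Tokyo │frank54@mail.com    
2024-03-25│Alice Smith │Tokyo │bob46@mail.com      
2024-12-05│Hank Smith  │Tokyo │frank16@mail.com    
2024-07-26│Hank Smith  │London│carol84@mail.com    
2024-12-25│Dave Brown  │NYC   │dave12@mail.com     
2024-06-15│Grace Taylor│London│grace93@mail.com    
2024-12-16│Frank Wilson│Paris │bob58@mail.com      
                                                   
                                                   
                                                   
                                                   
                                                   
                                                   
                                                   
                                                   
                                                   


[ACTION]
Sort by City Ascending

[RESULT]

Date      │Name        │City ▲│Email               
──────────┼────────────┼──────┼────────────────    
2024-02-18│Eve Jones   │Berlin│eve88@mail.com      
2024-07-26│Hank Smith  │London│carol84@mail.com    
2024-06-15│Grace Taylor│London│grace93@mail.com    
2024-12-13│Bob Wilson  │NYC   │grace82@mail.com    
2024-04-17│Hank Davis  │NYC   │frank73@mail.com    
2024-12-25│Dave Brown  │NYC   │dave12@mail.com     
2024-10-08│Carol Taylor│Paris │alice27@mail.com    
2024-10-15│Frank Wilson│Paris │grace95@mail.com    
2024-12-16│Frank Wilson│Paris │bob58@mail.com      
2024-02-03│Frank Jones │Sydney│dave38@mail.com     
2024-07-08│Grace Smith │Sydney│carol77@mail.com    
2024-03-10│Eve Jones   │Tokyo │frank54@mail.com    
2024-03-25│Alice Smith │Tokyo │bob46@mail.com      
2024-12-05│Hank Smith  │Tokyo │frank16@mail.com    
                                                   
                                                   
                                                   
                                                   
                                                   
                                                   
                                                   
                                                   
                                                   


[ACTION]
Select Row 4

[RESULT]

Date      │Name        │City ▲│Email               
──────────┼────────────┼──────┼────────────────    
2024-02-18│Eve Jones   │Berlin│eve88@mail.com      
2024-07-26│Hank Smith  │London│carol84@mail.com    
2024-06-15│Grace Taylor│London│grace93@mail.com    
2024-12-13│Bob Wilson  │NYC   │grace82@mail.com    
>024-04-17│Hank Davis  │NYC   │frank73@mail.com    
2024-12-25│Dave Brown  │NYC   │dave12@mail.com     
2024-10-08│Carol Taylor│Paris │alice27@mail.com    
2024-10-15│Frank Wilson│Paris │grace95@mail.com    
2024-12-16│Frank Wilson│Paris │bob58@mail.com      
2024-02-03│Frank Jones │Sydney│dave38@mail.com     
2024-07-08│Grace Smith │Sydney│carol77@mail.com    
2024-03-10│Eve Jones   │Tokyo │frank54@mail.com    
2024-03-25│Alice Smith │Tokyo │bob46@mail.com      
2024-12-05│Hank Smith  │Tokyo │frank16@mail.com    
                                                   
                                                   
                                                   
                                                   
                                                   
                                                   
                                                   
                                                   
                                                   


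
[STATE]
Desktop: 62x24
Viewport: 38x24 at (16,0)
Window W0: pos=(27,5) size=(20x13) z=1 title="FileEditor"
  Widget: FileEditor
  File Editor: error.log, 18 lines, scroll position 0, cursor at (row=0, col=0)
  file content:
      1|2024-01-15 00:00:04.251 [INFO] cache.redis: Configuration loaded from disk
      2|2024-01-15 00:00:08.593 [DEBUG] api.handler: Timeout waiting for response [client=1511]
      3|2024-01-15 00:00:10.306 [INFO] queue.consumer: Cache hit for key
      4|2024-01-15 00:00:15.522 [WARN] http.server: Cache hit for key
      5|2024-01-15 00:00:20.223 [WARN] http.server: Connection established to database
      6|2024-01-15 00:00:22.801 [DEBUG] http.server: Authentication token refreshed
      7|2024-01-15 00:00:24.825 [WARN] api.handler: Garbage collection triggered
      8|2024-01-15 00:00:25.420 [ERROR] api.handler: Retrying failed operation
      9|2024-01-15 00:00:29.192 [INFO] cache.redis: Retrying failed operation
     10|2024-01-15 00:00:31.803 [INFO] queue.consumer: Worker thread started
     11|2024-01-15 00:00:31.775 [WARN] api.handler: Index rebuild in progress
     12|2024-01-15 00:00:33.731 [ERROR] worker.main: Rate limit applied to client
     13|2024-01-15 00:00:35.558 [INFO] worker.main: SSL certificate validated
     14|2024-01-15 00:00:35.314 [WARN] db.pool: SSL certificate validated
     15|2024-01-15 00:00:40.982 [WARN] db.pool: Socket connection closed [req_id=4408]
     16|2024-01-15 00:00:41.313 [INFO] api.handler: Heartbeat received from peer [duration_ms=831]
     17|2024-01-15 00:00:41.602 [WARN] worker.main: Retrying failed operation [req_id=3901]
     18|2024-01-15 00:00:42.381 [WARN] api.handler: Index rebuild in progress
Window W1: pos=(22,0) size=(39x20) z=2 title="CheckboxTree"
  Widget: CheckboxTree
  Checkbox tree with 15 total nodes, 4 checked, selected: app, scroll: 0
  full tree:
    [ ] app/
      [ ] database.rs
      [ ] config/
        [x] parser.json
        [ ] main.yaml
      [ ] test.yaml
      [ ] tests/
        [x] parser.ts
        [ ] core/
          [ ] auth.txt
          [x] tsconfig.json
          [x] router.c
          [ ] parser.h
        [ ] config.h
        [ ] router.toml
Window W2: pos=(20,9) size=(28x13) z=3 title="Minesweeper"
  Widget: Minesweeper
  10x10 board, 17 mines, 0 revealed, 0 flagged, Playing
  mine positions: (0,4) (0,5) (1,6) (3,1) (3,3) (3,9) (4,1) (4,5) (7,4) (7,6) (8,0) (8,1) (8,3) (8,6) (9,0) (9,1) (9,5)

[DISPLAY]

      ┏━━━━━━━━━━━━━━━━━━━━━━━━━━━━━━━
      ┃ CheckboxTree                  
      ┠───────────────────────────────
      ┃>[-] app/                      
      ┃   [ ] database.rs             
      ┃   [-] config/                 
      ┃     [x] parser.json           
      ┃     [ ] main.yaml             
      ┃   [ ] test.yaml               
    ┏━━━━━━━━━━━━━━━━━━━━━━━━━━┓      
    ┃ Minesweeper              ┃      
    ┠──────────────────────────┨      
    ┃■■■■■■■■■■                ┃      
    ┃■■■■■■■■■■                ┃      
    ┃■■■■■■■■■■                ┃      
    ┃■■■■■■■■■■                ┃      
    ┃■■■■■■■■■■                ┃      
    ┃■■■■■■■■■■                ┃      
    ┃■■■■■■■■■■                ┃      
    ┃■■■■■■■■■■                ┃━━━━━━
    ┃■■■■■■■■■■                ┃      
    ┗━━━━━━━━━━━━━━━━━━━━━━━━━━┛      
                                      
                                      


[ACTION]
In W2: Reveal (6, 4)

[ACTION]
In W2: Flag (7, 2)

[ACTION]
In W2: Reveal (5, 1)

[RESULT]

      ┏━━━━━━━━━━━━━━━━━━━━━━━━━━━━━━━
      ┃ CheckboxTree                  
      ┠───────────────────────────────
      ┃>[-] app/                      
      ┃   [ ] database.rs             
      ┃   [-] config/                 
      ┃     [x] parser.json           
      ┃     [ ] main.yaml             
      ┃   [ ] test.yaml               
    ┏━━━━━━━━━━━━━━━━━━━━━━━━━━┓      
    ┃ Minesweeper              ┃      
    ┠──────────────────────────┨      
    ┃■■■■■■■■■■                ┃      
    ┃■■■■■■■■■■                ┃      
    ┃■■■■■■■■■■                ┃      
    ┃■■■■■■■■■■                ┃      
    ┃■■■■■■■■■■                ┃      
    ┃■1■■■■■■■■                ┃      
    ┃■■■■1■■■■■                ┃      
    ┃■■⚑■■■■■■■                ┃━━━━━━
    ┃■■■■■■■■■■                ┃      
    ┗━━━━━━━━━━━━━━━━━━━━━━━━━━┛      
                                      
                                      
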